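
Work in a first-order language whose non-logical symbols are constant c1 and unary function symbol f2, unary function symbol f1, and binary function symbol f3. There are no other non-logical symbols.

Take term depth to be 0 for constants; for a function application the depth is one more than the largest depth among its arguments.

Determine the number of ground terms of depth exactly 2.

21

Write N_k for the number of ground terms of depth ≤ k. A term of depth ≤ k is either a constant or a function symbol applied to arguments of depth ≤ k−1, so N_k = 1 + N_{k-1} + N_{k-1} + N_{k-1}^2.
N_0 = 1
N_1 = 1 + 1 + 1 + 1^2 = 4
N_2 = 1 + 4 + 4 + 4^2 = 25
Terms of depth exactly 2: N_2 − N_1 = 25 − 4 = 21.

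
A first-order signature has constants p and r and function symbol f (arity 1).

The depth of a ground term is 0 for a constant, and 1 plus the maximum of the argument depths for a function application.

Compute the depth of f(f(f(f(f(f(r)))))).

6

depth(f(r)) = 1 + depth(r) = 1 + 0 = 1
depth(f(f(r))) = 1 + depth(f(r)) = 1 + 1 = 2
depth(f(f(f(r)))) = 1 + depth(f(f(r))) = 1 + 2 = 3
depth(f(f(f(f(r))))) = 1 + depth(f(f(f(r)))) = 1 + 3 = 4
depth(f(f(f(f(f(r)))))) = 1 + depth(f(f(f(f(r))))) = 1 + 4 = 5
depth(f(f(f(f(f(f(r))))))) = 1 + depth(f(f(f(f(f(r)))))) = 1 + 5 = 6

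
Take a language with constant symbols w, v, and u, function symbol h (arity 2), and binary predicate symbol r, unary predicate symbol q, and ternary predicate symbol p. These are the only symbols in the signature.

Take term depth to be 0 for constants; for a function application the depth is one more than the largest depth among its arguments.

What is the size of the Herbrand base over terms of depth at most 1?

1884

First count ground terms of depth ≤ 1.
Let N_k count ground terms of depth at most k. Each non-constant term of depth ≤ k is some function symbol applied to depth-≤(k−1) arguments, giving N_k = 3 + N_{k-1}^2.
N_0 = 3
N_1 = 3 + 3^2 = 12
So |H| = 12.
A ground atom is a predicate applied to a tuple of terms from H, so the count is the sum over predicates of |H|^arity:
  r: 12^2 = 144;  q: 12;  p: 12^3 = 1728
Total ground atoms: 144 + 12 + 1728 = 1884.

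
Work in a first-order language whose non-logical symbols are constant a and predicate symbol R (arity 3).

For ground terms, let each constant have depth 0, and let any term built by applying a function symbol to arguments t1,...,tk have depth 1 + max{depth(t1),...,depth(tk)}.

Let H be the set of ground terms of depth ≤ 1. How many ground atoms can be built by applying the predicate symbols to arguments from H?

First count ground terms of depth ≤ 1.
With no function symbols every ground term is a constant, so there is exactly 1 ground term at every depth bound.
N_0 = 1
N_1 = 1
So |H| = 1.
Each predicate of arity r yields |H|^r ground atoms (one per choice of an r-tuple from H):
  R: 1^3 = 1
Total ground atoms: 1.

1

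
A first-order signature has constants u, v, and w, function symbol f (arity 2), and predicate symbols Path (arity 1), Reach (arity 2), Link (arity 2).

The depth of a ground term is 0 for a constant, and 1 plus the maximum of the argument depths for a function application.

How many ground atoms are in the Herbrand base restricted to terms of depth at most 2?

43365

First count ground terms of depth ≤ 2.
If N_k denotes the number of depth-≤k ground terms, the 3 constants give N_0 = 3, and each function symbol of arity r contributes N_{k-1}^r new terms at level k: N_k = 3 + N_{k-1}^2.
N_0 = 3
N_1 = 3 + 3^2 = 12
N_2 = 3 + 12^2 = 147
So |H| = 147.
Ground atoms are formed by filling each argument slot of a predicate with a term from H, so an r-ary predicate gives |H|^r atoms:
  Path: 147;  Reach: 147^2 = 21609;  Link: 147^2 = 21609
Total ground atoms: 147 + 21609 + 21609 = 43365.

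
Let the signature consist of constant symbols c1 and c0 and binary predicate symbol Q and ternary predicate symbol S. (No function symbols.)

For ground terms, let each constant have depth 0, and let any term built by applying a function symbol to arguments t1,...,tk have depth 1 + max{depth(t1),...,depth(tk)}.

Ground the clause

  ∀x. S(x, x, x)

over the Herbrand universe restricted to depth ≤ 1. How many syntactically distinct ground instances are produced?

2

Ground terms of depth ≤ 1:
  With no function symbols every ground term is a constant, so there are exactly 2 ground terms at every depth bound.
  N_0 = 2
  N_1 = 2
So there are 2 ground terms available for substitution.
The clause has 1 distinct variable (x), which appears in the body. In the free term algebra distinct substitutions yield syntactically distinct ground instances.
Number of ground instances = 2.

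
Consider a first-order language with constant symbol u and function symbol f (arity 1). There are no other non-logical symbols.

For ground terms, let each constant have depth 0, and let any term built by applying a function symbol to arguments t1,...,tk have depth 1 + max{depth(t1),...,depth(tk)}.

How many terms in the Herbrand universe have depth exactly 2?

1

Let N_k = |{terms of depth ≤ k}|. Then N_0 = 1 and N_k = 1 + N_{k-1} for k ≥ 1 (one summand per function symbol, arity giving the exponent).
N_0 = 1
N_1 = 1 + 1 = 2
N_2 = 1 + 2 = 3
Terms of depth exactly 2: N_2 − N_1 = 3 − 2 = 1.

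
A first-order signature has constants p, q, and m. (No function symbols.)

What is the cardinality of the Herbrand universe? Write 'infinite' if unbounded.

There are no function symbols, so every ground term is one of the 3 constants.
The Herbrand universe is {p, q, m}, which is finite with 3 elements.

3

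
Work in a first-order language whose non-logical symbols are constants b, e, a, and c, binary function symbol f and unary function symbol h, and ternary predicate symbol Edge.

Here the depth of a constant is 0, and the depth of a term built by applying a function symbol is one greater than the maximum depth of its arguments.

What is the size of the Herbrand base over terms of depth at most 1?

13824

First count ground terms of depth ≤ 1.
Count level by level. With function symbols f/2, h/1, the terms of depth ≤ k are the 4 constants together with each function applied to depth-≤(k−1) tuples, so N_k = 4 + N_{k-1}^2 + N_{k-1}.
N_0 = 4
N_1 = 4 + 4^2 + 4 = 24
So |H| = 24.
Ground atoms are formed by filling each argument slot of a predicate with a term from H, so an r-ary predicate gives |H|^r atoms:
  Edge: 24^3 = 13824
Total ground atoms: 13824.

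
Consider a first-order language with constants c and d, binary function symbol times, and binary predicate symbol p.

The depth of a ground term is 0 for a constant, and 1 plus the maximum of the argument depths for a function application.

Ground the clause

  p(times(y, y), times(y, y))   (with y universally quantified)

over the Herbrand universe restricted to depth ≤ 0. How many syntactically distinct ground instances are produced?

Ground terms of depth ≤ 0:
  If N_k denotes the number of depth-≤k ground terms, the 2 constants give N_0 = 2, and each function symbol of arity r contributes N_{k-1}^r new terms at level k: N_k = 2 + N_{k-1}^2.
  N_0 = 2
  Explicitly: c, d.
So there are 2 ground terms available for substitution.
The body mentions the single quantified variable y; since ground terms form a free algebra, no two substitutions collapse to the same formula.
Number of ground instances = 2.

2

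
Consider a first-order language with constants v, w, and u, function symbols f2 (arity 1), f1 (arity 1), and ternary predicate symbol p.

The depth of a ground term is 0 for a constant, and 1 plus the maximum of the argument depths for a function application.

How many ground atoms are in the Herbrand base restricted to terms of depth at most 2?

9261

First count ground terms of depth ≤ 2.
Let N_k count ground terms of depth at most k. Each non-constant term of depth ≤ k is some function symbol applied to depth-≤(k−1) arguments, giving N_k = 3 + N_{k-1} + N_{k-1}.
N_0 = 3
N_1 = 3 + 3 + 3 = 9
N_2 = 3 + 9 + 9 = 21
So |H| = 21.
A ground atom is a predicate applied to a tuple of terms from H, so the count is the sum over predicates of |H|^arity:
  p: 21^3 = 9261
Total ground atoms: 9261.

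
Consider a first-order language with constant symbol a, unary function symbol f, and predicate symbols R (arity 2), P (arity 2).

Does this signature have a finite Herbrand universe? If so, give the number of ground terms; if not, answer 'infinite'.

The signature has at least one function symbol (f, arity 1) and at least one constant (a).
Iterating f gives infinitely many distinct ground terms: a, f(a), f(f(a)), ...
So the Herbrand universe is infinite.

infinite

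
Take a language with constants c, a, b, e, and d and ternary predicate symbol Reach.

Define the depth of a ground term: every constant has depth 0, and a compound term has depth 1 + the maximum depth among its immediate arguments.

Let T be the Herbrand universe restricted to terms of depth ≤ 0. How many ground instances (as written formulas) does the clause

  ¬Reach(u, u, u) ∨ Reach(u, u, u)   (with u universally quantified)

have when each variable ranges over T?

5

Ground terms of depth ≤ 0:
  With no function symbols every ground term is a constant, so there are exactly 5 ground terms at every depth bound.
  N_0 = 5
  Explicitly: c, a, b, e, d.
So there are 5 ground terms available for substitution.
There is 1 variable to instantiate (u),  occurring in at least one literal, so different choices give different ground instances.
Number of ground instances = 5.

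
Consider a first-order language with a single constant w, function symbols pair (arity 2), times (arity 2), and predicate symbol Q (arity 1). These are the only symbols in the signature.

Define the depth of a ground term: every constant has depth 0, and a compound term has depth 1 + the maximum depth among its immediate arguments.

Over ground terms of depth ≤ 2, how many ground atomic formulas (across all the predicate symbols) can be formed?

19

First count ground terms of depth ≤ 2.
Count level by level. With function symbols pair/2, times/2, the terms of depth ≤ k are the 1 constant together with each function applied to depth-≤(k−1) tuples, so N_k = 1 + N_{k-1}^2 + N_{k-1}^2.
N_0 = 1
N_1 = 1 + 1^2 + 1^2 = 3
N_2 = 1 + 3^2 + 3^2 = 19
So |H| = 19.
For each predicate symbol, the number of ground atoms is |H| raised to its arity; summing:
  Q: 19
Total ground atoms: 19.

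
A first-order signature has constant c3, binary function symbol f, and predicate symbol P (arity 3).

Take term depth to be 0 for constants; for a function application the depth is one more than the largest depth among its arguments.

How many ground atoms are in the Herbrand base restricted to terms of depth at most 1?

8

First count ground terms of depth ≤ 1.
Let N_k = |{terms of depth ≤ k}|. Then N_0 = 1 and N_k = 1 + N_{k-1}^2 for k ≥ 1 (one summand per function symbol, arity giving the exponent).
N_0 = 1
N_1 = 1 + 1^2 = 2
Explicitly: c3, f(c3, c3).
So |H| = 2.
A ground atom is a predicate applied to a tuple of terms from H, so the count is the sum over predicates of |H|^arity:
  P: 2^3 = 8
Total ground atoms: 8.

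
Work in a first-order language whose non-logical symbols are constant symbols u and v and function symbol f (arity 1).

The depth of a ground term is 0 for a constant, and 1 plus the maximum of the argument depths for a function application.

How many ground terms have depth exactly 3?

2

Let N_k = |{terms of depth ≤ k}|. Then N_0 = 2 and N_k = 2 + N_{k-1} for k ≥ 1 (one summand per function symbol, arity giving the exponent).
N_0 = 2
N_1 = 2 + 2 = 4
N_2 = 2 + 4 = 6
N_3 = 2 + 6 = 8
Terms of depth exactly 3: N_3 − N_2 = 8 − 6 = 2.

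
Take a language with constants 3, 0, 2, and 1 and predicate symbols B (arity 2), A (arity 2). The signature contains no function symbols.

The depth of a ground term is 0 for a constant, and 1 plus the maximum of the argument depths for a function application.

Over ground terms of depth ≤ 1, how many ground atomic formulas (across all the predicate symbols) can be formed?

First count ground terms of depth ≤ 1.
With no function symbols every ground term is a constant, so there are exactly 4 ground terms at every depth bound.
N_0 = 4
N_1 = 4
Explicitly: 3, 0, 2, 1.
So |H| = 4.
For each predicate symbol, the number of ground atoms is |H| raised to its arity; summing:
  B: 4^2 = 16;  A: 4^2 = 16
Total ground atoms: 16 + 16 = 32.

32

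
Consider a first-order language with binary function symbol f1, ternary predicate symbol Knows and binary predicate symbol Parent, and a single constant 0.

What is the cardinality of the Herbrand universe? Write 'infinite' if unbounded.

The signature has at least one function symbol (f1, arity 2) and at least one constant (0).
Iterating f1 gives infinitely many distinct ground terms: 0, f1(0, 0), f1(f1(0, 0), f1(0, 0)), ...
So the Herbrand universe is infinite.

infinite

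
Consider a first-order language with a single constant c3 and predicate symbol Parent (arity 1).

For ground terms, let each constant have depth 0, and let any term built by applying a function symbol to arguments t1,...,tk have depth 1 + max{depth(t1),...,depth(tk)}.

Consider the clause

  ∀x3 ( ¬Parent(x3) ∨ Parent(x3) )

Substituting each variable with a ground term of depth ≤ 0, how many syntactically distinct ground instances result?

1

Ground terms of depth ≤ 0:
  With no function symbols every ground term is a constant, so there is exactly 1 ground term at every depth bound.
  N_0 = 1
  Explicitly: c3.
So there is exactly 1 ground term available for substitution.
The body mentions the single quantified variable x3; since ground terms form a free algebra, no two substitutions collapse to the same formula.
Number of ground instances = 1.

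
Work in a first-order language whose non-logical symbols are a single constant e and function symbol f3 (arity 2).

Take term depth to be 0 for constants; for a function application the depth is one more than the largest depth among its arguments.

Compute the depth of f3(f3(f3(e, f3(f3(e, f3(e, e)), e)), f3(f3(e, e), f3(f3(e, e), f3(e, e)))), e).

depth(f3(e, e)) = 1 + max(0, 0) = 1
depth(f3(e, f3(e, e))) = 1 + max(0, 1) = 2
depth(f3(f3(e, f3(e, e)), e)) = 1 + max(2, 0) = 3
depth(f3(e, f3(f3(e, f3(e, e)), e))) = 1 + max(0, 3) = 4
depth(f3(f3(e, e), f3(e, e))) = 1 + max(1, 1) = 2
depth(f3(f3(e, e), f3(f3(e, e), f3(e, e)))) = 1 + max(1, 2) = 3
depth(f3(f3(e, f3(f3(e, f3(e, e)), e)), f3(f3(e, e), f3(f3(e, e), f3(e, e))))) = 1 + max(4, 3) = 5
depth(f3(f3(f3(e, f3(f3(e, f3(e, e)), e)), f3(f3(e, e), f3(f3(e, e), f3(e, e)))), e)) = 1 + max(5, 0) = 6

6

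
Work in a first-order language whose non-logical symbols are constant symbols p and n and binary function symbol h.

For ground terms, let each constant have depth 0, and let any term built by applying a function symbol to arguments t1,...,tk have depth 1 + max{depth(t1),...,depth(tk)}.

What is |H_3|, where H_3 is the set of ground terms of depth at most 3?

1446

Let N_k count ground terms of depth at most k. Each non-constant term of depth ≤ k is some function symbol applied to depth-≤(k−1) arguments, giving N_k = 2 + N_{k-1}^2.
N_0 = 2
N_1 = 2 + 2^2 = 6
N_2 = 2 + 6^2 = 38
N_3 = 2 + 38^2 = 1446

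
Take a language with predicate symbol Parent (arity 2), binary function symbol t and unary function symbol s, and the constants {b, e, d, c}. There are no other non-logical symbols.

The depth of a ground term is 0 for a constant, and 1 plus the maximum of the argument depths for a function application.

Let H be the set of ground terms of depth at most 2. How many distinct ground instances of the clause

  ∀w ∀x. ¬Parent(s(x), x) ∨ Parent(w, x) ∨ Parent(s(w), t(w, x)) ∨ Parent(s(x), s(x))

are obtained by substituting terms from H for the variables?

Ground terms of depth ≤ 2:
  If N_k denotes the number of depth-≤k ground terms, the 4 constants give N_0 = 4, and each function symbol of arity r contributes N_{k-1}^r new terms at level k: N_k = 4 + N_{k-1}^2 + N_{k-1}.
  N_0 = 4
  N_1 = 4 + 4^2 + 4 = 24
  N_2 = 4 + 24^2 + 24 = 604
So there are 604 ground terms available for substitution.
There are 2 variables to instantiate (w, x), each occurring in at least one literal, so different choices give different ground instances.
Number of ground instances = 604^2 = 364816.

364816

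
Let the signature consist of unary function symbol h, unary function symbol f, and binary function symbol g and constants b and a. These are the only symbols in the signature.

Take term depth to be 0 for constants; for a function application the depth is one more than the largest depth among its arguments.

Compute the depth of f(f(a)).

2

depth(f(a)) = 1 + depth(a) = 1 + 0 = 1
depth(f(f(a))) = 1 + depth(f(a)) = 1 + 1 = 2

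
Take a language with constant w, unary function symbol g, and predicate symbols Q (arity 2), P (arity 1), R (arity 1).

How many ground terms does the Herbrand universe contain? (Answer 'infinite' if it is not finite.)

infinite

The signature has at least one function symbol (g, arity 1) and at least one constant (w).
Iterating g gives infinitely many distinct ground terms: w, g(w), g(g(w)), ...
So the Herbrand universe is infinite.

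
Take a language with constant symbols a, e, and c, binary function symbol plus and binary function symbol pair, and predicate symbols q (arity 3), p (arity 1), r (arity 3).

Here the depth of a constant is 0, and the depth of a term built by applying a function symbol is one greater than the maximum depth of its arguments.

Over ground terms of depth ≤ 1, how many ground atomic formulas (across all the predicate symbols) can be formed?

18543

First count ground terms of depth ≤ 1.
Write N_k for the number of ground terms of depth ≤ k. A term of depth ≤ k is either a constant or a function symbol applied to arguments of depth ≤ k−1, so N_k = 3 + N_{k-1}^2 + N_{k-1}^2.
N_0 = 3
N_1 = 3 + 3^2 + 3^2 = 21
So |H| = 21.
Each predicate of arity r yields |H|^r ground atoms (one per choice of an r-tuple from H):
  q: 21^3 = 9261;  p: 21;  r: 21^3 = 9261
Total ground atoms: 9261 + 21 + 9261 = 18543.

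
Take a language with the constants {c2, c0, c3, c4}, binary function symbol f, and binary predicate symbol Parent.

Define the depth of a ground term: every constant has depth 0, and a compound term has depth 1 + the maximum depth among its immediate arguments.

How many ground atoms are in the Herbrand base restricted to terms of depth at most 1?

First count ground terms of depth ≤ 1.
Write N_k for the number of ground terms of depth ≤ k. A term of depth ≤ k is either a constant or a function symbol applied to arguments of depth ≤ k−1, so N_k = 4 + N_{k-1}^2.
N_0 = 4
N_1 = 4 + 4^2 = 20
So |H| = 20.
Each predicate of arity r yields |H|^r ground atoms (one per choice of an r-tuple from H):
  Parent: 20^2 = 400
Total ground atoms: 400.

400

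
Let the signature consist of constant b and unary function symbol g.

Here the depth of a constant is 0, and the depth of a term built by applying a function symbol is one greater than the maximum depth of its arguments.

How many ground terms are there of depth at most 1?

2

Let N_k count ground terms of depth at most k. Each non-constant term of depth ≤ k is some function symbol applied to depth-≤(k−1) arguments, giving N_k = 1 + N_{k-1}.
N_0 = 1
N_1 = 1 + 1 = 2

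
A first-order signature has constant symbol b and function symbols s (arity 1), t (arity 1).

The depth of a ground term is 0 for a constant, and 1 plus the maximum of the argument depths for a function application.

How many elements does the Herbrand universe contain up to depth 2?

7

Let N_k count ground terms of depth at most k. Each non-constant term of depth ≤ k is some function symbol applied to depth-≤(k−1) arguments, giving N_k = 1 + N_{k-1} + N_{k-1}.
N_0 = 1
N_1 = 1 + 1 + 1 = 3
N_2 = 1 + 3 + 3 = 7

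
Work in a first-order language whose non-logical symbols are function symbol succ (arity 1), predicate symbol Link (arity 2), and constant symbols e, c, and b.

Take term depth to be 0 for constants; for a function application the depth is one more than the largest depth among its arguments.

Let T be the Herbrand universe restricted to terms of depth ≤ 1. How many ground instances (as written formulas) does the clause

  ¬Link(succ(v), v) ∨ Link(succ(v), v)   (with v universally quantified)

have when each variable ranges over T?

Ground terms of depth ≤ 1:
  Count level by level. With function symbols succ/1, the terms of depth ≤ k are the 3 constants together with each function applied to depth-≤(k−1) tuples, so N_k = 3 + N_{k-1}.
  N_0 = 3
  N_1 = 3 + 3 = 6
  Explicitly: e, c, b, succ(e), succ(c), succ(b).
So there are 6 ground terms available for substitution.
The body mentions the single quantified variable v; since ground terms form a free algebra, no two substitutions collapse to the same formula.
Number of ground instances = 6.

6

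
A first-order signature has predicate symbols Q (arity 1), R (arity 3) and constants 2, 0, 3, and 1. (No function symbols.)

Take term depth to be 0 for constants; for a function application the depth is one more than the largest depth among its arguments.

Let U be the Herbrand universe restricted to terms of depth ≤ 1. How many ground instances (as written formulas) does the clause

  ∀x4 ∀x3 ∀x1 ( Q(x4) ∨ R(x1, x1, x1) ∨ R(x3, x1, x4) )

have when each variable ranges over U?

64

Ground terms of depth ≤ 1:
  With no function symbols every ground term is a constant, so there are exactly 4 ground terms at every depth bound.
  N_0 = 4
  N_1 = 4
So there are 4 ground terms available for substitution.
The clause has 3 distinct variables (x4, x3, x1), each appearing in the body. In the free term algebra distinct substitutions yield syntactically distinct ground instances.
Number of ground instances = 4^3 = 64.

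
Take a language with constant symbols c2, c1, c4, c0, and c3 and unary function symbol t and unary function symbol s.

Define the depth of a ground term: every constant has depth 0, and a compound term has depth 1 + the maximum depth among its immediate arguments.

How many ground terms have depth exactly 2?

20

If N_k denotes the number of depth-≤k ground terms, the 5 constants give N_0 = 5, and each function symbol of arity r contributes N_{k-1}^r new terms at level k: N_k = 5 + N_{k-1} + N_{k-1}.
N_0 = 5
N_1 = 5 + 5 + 5 = 15
N_2 = 5 + 15 + 15 = 35
Terms of depth exactly 2: N_2 − N_1 = 35 − 15 = 20.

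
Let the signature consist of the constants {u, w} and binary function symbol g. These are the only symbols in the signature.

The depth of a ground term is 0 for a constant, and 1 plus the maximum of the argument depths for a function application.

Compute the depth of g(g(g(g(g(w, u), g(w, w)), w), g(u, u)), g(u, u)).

5

depth(g(w, u)) = 1 + max(0, 0) = 1
depth(g(w, w)) = 1 + max(0, 0) = 1
depth(g(g(w, u), g(w, w))) = 1 + max(1, 1) = 2
depth(g(g(g(w, u), g(w, w)), w)) = 1 + max(2, 0) = 3
depth(g(u, u)) = 1 + max(0, 0) = 1
depth(g(g(g(g(w, u), g(w, w)), w), g(u, u))) = 1 + max(3, 1) = 4
depth(g(g(g(g(g(w, u), g(w, w)), w), g(u, u)), g(u, u))) = 1 + max(4, 1) = 5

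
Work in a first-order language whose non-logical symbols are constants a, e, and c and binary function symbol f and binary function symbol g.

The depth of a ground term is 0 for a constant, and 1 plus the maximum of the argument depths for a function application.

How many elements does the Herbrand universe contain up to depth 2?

885

Let N_k = |{terms of depth ≤ k}|. Then N_0 = 3 and N_k = 3 + N_{k-1}^2 + N_{k-1}^2 for k ≥ 1 (one summand per function symbol, arity giving the exponent).
N_0 = 3
N_1 = 3 + 3^2 + 3^2 = 21
N_2 = 3 + 21^2 + 21^2 = 885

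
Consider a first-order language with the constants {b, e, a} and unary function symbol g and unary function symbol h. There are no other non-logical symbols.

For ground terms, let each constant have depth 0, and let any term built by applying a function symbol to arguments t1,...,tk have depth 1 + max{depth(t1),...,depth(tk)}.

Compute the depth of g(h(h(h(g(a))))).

depth(g(a)) = 1 + depth(a) = 1 + 0 = 1
depth(h(g(a))) = 1 + depth(g(a)) = 1 + 1 = 2
depth(h(h(g(a)))) = 1 + depth(h(g(a))) = 1 + 2 = 3
depth(h(h(h(g(a))))) = 1 + depth(h(h(g(a)))) = 1 + 3 = 4
depth(g(h(h(h(g(a)))))) = 1 + depth(h(h(h(g(a))))) = 1 + 4 = 5

5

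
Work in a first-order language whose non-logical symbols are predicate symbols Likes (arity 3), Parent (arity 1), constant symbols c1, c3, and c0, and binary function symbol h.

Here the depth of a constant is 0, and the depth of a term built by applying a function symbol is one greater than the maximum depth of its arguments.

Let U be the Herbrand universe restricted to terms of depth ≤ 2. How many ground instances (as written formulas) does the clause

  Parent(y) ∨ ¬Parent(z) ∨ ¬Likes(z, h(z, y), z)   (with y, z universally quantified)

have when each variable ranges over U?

21609

Ground terms of depth ≤ 2:
  Let N_k count ground terms of depth at most k. Each non-constant term of depth ≤ k is some function symbol applied to depth-≤(k−1) arguments, giving N_k = 3 + N_{k-1}^2.
  N_0 = 3
  N_1 = 3 + 3^2 = 12
  N_2 = 3 + 12^2 = 147
So there are 147 ground terms available for substitution.
The clause has 2 distinct variables (y, z), each appearing in the body. In the free term algebra distinct substitutions yield syntactically distinct ground instances.
Number of ground instances = 147^2 = 21609.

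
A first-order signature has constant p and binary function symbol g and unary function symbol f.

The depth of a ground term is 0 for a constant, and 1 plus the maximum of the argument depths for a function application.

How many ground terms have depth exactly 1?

Let N_k = |{terms of depth ≤ k}|. Then N_0 = 1 and N_k = 1 + N_{k-1}^2 + N_{k-1} for k ≥ 1 (one summand per function symbol, arity giving the exponent).
N_0 = 1
N_1 = 1 + 1^2 + 1 = 3
Terms of depth exactly 1: N_1 − N_0 = 3 − 1 = 2.

2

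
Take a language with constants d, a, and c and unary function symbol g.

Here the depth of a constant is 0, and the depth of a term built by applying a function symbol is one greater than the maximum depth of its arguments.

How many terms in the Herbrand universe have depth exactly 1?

3

Count level by level. With function symbols g/1, the terms of depth ≤ k are the 3 constants together with each function applied to depth-≤(k−1) tuples, so N_k = 3 + N_{k-1}.
N_0 = 3
N_1 = 3 + 3 = 6
Terms of depth exactly 1: N_1 − N_0 = 6 − 3 = 3.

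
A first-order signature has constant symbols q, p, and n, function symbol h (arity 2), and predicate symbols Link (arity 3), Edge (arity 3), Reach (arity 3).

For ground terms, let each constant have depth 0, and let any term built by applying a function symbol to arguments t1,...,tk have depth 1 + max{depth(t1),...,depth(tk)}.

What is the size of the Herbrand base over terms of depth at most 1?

5184

First count ground terms of depth ≤ 1.
Count level by level. With function symbols h/2, the terms of depth ≤ k are the 3 constants together with each function applied to depth-≤(k−1) tuples, so N_k = 3 + N_{k-1}^2.
N_0 = 3
N_1 = 3 + 3^2 = 12
Explicitly: q, p, n, h(q, q), h(q, p), h(q, n), h(p, q), h(p, p), h(p, n), h(n, q), h(n, p), h(n, n).
So |H| = 12.
A ground atom is a predicate applied to a tuple of terms from H, so the count is the sum over predicates of |H|^arity:
  Link: 12^3 = 1728;  Edge: 12^3 = 1728;  Reach: 12^3 = 1728
Total ground atoms: 1728 + 1728 + 1728 = 5184.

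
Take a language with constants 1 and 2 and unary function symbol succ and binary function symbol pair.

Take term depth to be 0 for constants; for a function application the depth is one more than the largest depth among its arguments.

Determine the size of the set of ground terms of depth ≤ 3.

If N_k denotes the number of depth-≤k ground terms, the 2 constants give N_0 = 2, and each function symbol of arity r contributes N_{k-1}^r new terms at level k: N_k = 2 + N_{k-1} + N_{k-1}^2.
N_0 = 2
N_1 = 2 + 2 + 2^2 = 8
N_2 = 2 + 8 + 8^2 = 74
N_3 = 2 + 74 + 74^2 = 5552

5552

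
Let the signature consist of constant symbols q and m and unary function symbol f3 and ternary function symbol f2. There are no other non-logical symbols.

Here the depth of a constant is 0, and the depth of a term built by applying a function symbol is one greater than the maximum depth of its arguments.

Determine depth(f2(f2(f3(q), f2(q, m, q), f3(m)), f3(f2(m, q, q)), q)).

3

depth(f3(q)) = 1 + depth(q) = 1 + 0 = 1
depth(f2(q, m, q)) = 1 + max(0, 0, 0) = 1
depth(f3(m)) = 1 + depth(m) = 1 + 0 = 1
depth(f2(f3(q), f2(q, m, q), f3(m))) = 1 + max(1, 1, 1) = 2
depth(f2(m, q, q)) = 1 + max(0, 0, 0) = 1
depth(f3(f2(m, q, q))) = 1 + depth(f2(m, q, q)) = 1 + 1 = 2
depth(f2(f2(f3(q), f2(q, m, q), f3(m)), f3(f2(m, q, q)), q)) = 1 + max(2, 2, 0) = 3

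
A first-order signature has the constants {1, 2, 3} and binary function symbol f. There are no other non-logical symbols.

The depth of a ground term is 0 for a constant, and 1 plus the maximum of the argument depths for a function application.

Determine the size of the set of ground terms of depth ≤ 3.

If N_k denotes the number of depth-≤k ground terms, the 3 constants give N_0 = 3, and each function symbol of arity r contributes N_{k-1}^r new terms at level k: N_k = 3 + N_{k-1}^2.
N_0 = 3
N_1 = 3 + 3^2 = 12
N_2 = 3 + 12^2 = 147
N_3 = 3 + 147^2 = 21612

21612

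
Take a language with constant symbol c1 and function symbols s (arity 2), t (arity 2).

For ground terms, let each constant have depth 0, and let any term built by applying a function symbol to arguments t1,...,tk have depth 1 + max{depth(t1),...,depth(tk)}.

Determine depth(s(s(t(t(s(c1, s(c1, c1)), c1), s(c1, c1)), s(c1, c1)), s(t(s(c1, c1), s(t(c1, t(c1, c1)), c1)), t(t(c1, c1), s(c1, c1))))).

depth(s(c1, c1)) = 1 + max(0, 0) = 1
depth(s(c1, s(c1, c1))) = 1 + max(0, 1) = 2
depth(t(s(c1, s(c1, c1)), c1)) = 1 + max(2, 0) = 3
depth(t(t(s(c1, s(c1, c1)), c1), s(c1, c1))) = 1 + max(3, 1) = 4
depth(s(t(t(s(c1, s(c1, c1)), c1), s(c1, c1)), s(c1, c1))) = 1 + max(4, 1) = 5
depth(t(c1, c1)) = 1 + max(0, 0) = 1
depth(t(c1, t(c1, c1))) = 1 + max(0, 1) = 2
depth(s(t(c1, t(c1, c1)), c1)) = 1 + max(2, 0) = 3
depth(t(s(c1, c1), s(t(c1, t(c1, c1)), c1))) = 1 + max(1, 3) = 4
depth(t(t(c1, c1), s(c1, c1))) = 1 + max(1, 1) = 2
depth(s(t(s(c1, c1), s(t(c1, t(c1, c1)), c1)), t(t(c1, c1), s(c1, c1)))) = 1 + max(4, 2) = 5
depth(s(s(t(t(s(c1, s(c1, c1)), c1), s(c1, c1)), s(c1, c1)), s(t(s(c1, c1), s(t(c1, t(c1, c1)), c1)), t(t(c1, c1), s(c1, c1))))) = 1 + max(5, 5) = 6

6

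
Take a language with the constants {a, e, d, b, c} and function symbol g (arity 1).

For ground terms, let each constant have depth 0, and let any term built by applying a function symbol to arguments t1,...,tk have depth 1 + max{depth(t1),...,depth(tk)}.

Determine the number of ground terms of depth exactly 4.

Count level by level. With function symbols g/1, the terms of depth ≤ k are the 5 constants together with each function applied to depth-≤(k−1) tuples, so N_k = 5 + N_{k-1}.
N_0 = 5
N_1 = 5 + 5 = 10
N_2 = 5 + 10 = 15
N_3 = 5 + 15 = 20
N_4 = 5 + 20 = 25
Terms of depth exactly 4: N_4 − N_3 = 25 − 20 = 5.

5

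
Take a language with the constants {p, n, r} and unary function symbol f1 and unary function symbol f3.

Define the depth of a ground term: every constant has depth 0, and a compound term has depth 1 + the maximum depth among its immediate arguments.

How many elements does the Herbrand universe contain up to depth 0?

Let N_k = |{terms of depth ≤ k}|. Then N_0 = 3 and N_k = 3 + N_{k-1} + N_{k-1} for k ≥ 1 (one summand per function symbol, arity giving the exponent).
N_0 = 3
Explicitly: p, n, r.

3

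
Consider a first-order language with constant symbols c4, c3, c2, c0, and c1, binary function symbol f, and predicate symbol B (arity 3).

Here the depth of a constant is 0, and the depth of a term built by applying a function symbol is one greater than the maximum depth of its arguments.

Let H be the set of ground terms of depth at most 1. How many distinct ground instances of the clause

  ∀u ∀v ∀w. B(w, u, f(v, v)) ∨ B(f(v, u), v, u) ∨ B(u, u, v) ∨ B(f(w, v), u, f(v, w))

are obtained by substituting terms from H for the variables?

Ground terms of depth ≤ 1:
  If N_k denotes the number of depth-≤k ground terms, the 5 constants give N_0 = 5, and each function symbol of arity r contributes N_{k-1}^r new terms at level k: N_k = 5 + N_{k-1}^2.
  N_0 = 5
  N_1 = 5 + 5^2 = 30
So there are 30 ground terms available for substitution.
The clause has 3 distinct variables (u, v, w), each appearing in the body. In the free term algebra distinct substitutions yield syntactically distinct ground instances.
Number of ground instances = 30^3 = 27000.

27000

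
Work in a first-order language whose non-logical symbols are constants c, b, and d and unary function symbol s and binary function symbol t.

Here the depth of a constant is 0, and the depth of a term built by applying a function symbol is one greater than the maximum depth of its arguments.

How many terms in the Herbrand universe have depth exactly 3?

59052

Let N_k count ground terms of depth at most k. Each non-constant term of depth ≤ k is some function symbol applied to depth-≤(k−1) arguments, giving N_k = 3 + N_{k-1} + N_{k-1}^2.
N_0 = 3
N_1 = 3 + 3 + 3^2 = 15
N_2 = 3 + 15 + 15^2 = 243
N_3 = 3 + 243 + 243^2 = 59295
Terms of depth exactly 3: N_3 − N_2 = 59295 − 243 = 59052.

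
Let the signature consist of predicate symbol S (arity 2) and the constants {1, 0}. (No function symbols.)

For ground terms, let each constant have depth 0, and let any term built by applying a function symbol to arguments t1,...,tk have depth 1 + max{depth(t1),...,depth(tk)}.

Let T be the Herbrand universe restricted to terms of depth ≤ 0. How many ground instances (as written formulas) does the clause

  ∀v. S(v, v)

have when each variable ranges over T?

2

Ground terms of depth ≤ 0:
  With no function symbols every ground term is a constant, so there are exactly 2 ground terms at every depth bound.
  N_0 = 2
So there are 2 ground terms available for substitution.
There is 1 variable to instantiate (v),  occurring in at least one literal, so different choices give different ground instances.
Number of ground instances = 2.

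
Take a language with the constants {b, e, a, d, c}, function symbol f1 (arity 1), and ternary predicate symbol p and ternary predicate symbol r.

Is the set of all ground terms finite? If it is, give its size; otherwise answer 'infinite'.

The signature has at least one function symbol (f1, arity 1) and at least one constant (b).
Iterating f1 gives infinitely many distinct ground terms: b, f1(b), f1(f1(b)), ...
So the Herbrand universe is infinite.

infinite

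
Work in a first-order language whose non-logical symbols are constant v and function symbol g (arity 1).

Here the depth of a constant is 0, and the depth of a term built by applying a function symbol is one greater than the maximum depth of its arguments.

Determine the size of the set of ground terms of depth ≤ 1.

If N_k denotes the number of depth-≤k ground terms, the 1 constant gives N_0 = 1, and each function symbol of arity r contributes N_{k-1}^r new terms at level k: N_k = 1 + N_{k-1}.
N_0 = 1
N_1 = 1 + 1 = 2
Explicitly: v, g(v).

2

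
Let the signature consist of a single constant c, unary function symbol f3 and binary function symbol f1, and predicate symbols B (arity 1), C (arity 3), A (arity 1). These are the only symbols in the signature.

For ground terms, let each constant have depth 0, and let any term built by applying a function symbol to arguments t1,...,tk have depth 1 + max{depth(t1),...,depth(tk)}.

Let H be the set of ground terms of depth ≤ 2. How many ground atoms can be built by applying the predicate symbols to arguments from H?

2223

First count ground terms of depth ≤ 2.
Write N_k for the number of ground terms of depth ≤ k. A term of depth ≤ k is either a constant or a function symbol applied to arguments of depth ≤ k−1, so N_k = 1 + N_{k-1} + N_{k-1}^2.
N_0 = 1
N_1 = 1 + 1 + 1^2 = 3
N_2 = 1 + 3 + 3^2 = 13
So |H| = 13.
For each predicate symbol, the number of ground atoms is |H| raised to its arity; summing:
  B: 13;  C: 13^3 = 2197;  A: 13
Total ground atoms: 13 + 2197 + 13 = 2223.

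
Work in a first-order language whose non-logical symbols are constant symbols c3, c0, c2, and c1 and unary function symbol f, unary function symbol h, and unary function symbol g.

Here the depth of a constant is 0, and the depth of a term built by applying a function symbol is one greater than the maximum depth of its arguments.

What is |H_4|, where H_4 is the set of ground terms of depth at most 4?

484

Let N_k = |{terms of depth ≤ k}|. Then N_0 = 4 and N_k = 4 + N_{k-1} + N_{k-1} + N_{k-1} for k ≥ 1 (one summand per function symbol, arity giving the exponent).
N_0 = 4
N_1 = 4 + 4 + 4 + 4 = 16
N_2 = 4 + 16 + 16 + 16 = 52
N_3 = 4 + 52 + 52 + 52 = 160
N_4 = 4 + 160 + 160 + 160 = 484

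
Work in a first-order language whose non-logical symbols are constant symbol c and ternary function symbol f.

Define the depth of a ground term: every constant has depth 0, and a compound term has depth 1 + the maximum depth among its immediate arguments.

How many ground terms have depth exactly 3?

721

Write N_k for the number of ground terms of depth ≤ k. A term of depth ≤ k is either a constant or a function symbol applied to arguments of depth ≤ k−1, so N_k = 1 + N_{k-1}^3.
N_0 = 1
N_1 = 1 + 1^3 = 2
N_2 = 1 + 2^3 = 9
N_3 = 1 + 9^3 = 730
Terms of depth exactly 3: N_3 − N_2 = 730 − 9 = 721.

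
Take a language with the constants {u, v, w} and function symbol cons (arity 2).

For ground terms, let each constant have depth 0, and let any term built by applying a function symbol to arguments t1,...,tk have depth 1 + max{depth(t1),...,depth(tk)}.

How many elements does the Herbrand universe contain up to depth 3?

21612

Count level by level. With function symbols cons/2, the terms of depth ≤ k are the 3 constants together with each function applied to depth-≤(k−1) tuples, so N_k = 3 + N_{k-1}^2.
N_0 = 3
N_1 = 3 + 3^2 = 12
N_2 = 3 + 12^2 = 147
N_3 = 3 + 147^2 = 21612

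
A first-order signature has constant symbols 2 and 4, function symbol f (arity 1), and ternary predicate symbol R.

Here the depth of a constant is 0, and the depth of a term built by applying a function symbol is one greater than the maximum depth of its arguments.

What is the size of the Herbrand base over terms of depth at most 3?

512

First count ground terms of depth ≤ 3.
Count level by level. With function symbols f/1, the terms of depth ≤ k are the 2 constants together with each function applied to depth-≤(k−1) tuples, so N_k = 2 + N_{k-1}.
N_0 = 2
N_1 = 2 + 2 = 4
N_2 = 2 + 4 = 6
N_3 = 2 + 6 = 8
Explicitly: 2, 4, f(2), f(4), f(f(2)), f(f(4)), f(f(f(2))), f(f(f(4))).
So |H| = 8.
For each predicate symbol, the number of ground atoms is |H| raised to its arity; summing:
  R: 8^3 = 512
Total ground atoms: 512.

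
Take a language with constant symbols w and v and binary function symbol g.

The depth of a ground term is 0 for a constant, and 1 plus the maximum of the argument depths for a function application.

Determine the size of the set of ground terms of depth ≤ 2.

Count level by level. With function symbols g/2, the terms of depth ≤ k are the 2 constants together with each function applied to depth-≤(k−1) tuples, so N_k = 2 + N_{k-1}^2.
N_0 = 2
N_1 = 2 + 2^2 = 6
N_2 = 2 + 6^2 = 38

38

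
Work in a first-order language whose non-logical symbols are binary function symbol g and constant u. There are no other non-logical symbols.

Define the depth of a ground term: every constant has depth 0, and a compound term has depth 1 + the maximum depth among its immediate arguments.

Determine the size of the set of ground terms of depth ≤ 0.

1

Let N_k count ground terms of depth at most k. Each non-constant term of depth ≤ k is some function symbol applied to depth-≤(k−1) arguments, giving N_k = 1 + N_{k-1}^2.
N_0 = 1
Explicitly: u.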